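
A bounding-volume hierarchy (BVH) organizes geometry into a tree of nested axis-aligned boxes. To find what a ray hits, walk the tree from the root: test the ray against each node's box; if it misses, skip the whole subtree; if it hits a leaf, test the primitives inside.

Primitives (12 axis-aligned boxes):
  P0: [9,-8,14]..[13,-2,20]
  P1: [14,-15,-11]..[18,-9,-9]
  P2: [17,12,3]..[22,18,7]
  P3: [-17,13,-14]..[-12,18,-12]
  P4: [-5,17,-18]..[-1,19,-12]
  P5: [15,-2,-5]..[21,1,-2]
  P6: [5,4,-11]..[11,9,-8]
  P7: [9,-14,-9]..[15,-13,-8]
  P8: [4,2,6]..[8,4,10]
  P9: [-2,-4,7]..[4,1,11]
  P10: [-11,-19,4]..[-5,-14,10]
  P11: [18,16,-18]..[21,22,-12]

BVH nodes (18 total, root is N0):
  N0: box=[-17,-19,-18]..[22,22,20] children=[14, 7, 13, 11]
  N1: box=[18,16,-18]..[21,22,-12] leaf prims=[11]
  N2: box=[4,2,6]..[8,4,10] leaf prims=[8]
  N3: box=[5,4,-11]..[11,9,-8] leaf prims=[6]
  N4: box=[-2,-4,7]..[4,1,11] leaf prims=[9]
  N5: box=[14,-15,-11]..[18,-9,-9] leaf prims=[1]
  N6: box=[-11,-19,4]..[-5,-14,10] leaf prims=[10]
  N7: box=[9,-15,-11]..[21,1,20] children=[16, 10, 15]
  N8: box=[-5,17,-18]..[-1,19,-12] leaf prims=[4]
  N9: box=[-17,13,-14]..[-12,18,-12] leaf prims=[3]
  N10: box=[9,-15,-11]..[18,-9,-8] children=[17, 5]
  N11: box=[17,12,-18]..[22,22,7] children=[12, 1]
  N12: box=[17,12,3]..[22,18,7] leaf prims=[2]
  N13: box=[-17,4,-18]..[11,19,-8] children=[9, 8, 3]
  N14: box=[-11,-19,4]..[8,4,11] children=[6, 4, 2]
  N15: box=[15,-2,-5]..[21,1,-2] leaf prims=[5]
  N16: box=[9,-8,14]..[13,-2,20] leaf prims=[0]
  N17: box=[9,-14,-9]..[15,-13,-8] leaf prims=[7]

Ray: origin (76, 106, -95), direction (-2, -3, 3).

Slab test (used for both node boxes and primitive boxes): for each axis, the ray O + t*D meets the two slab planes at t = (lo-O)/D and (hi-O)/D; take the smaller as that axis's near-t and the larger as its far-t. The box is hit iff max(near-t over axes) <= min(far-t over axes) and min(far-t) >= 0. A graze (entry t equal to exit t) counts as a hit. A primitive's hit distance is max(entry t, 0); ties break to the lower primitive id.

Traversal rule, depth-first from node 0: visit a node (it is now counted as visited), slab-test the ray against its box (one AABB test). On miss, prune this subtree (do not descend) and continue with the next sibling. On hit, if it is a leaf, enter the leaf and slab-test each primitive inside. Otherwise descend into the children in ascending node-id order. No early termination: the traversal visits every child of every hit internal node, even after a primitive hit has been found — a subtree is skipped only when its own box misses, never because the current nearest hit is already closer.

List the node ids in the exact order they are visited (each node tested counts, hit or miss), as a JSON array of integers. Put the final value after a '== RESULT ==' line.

Trace the traversal:
N0 x:[27,93/2] y:[28,125/3] z:[77/3,115/3] -> hit [28,115/3], descend [7, 11, 13, 14]
  N7 x:[55/2,67/2] y:[35,121/3] z:[28,115/3] -> miss, prune
  N11 x:[27,59/2] y:[28,94/3] z:[77/3,34] -> hit [28,59/2], descend [1, 12]
    N1 x:[55/2,29] y:[28,30] z:[77/3,83/3] -> miss, prune
    N12 x:[27,59/2] y:[88/3,94/3] z:[98/3,34] -> miss, prune
  N13 x:[65/2,93/2] y:[29,34] z:[77/3,29] -> miss, prune
  N14 x:[34,87/2] y:[34,125/3] z:[33,106/3] -> hit [34,106/3], descend [2, 4, 6]
    N2 x:[34,36] y:[34,104/3] z:[101/3,35] -> hit [34,104/3] leaf, test {P8@t=34}
    N4 x:[36,39] y:[35,110/3] z:[34,106/3] -> miss, prune
    N6 x:[81/2,87/2] y:[40,125/3] z:[33,35] -> miss, prune

10 AABB tests over nodes [0, 7, 11, 1, 12, 13, 14, 2, 4, 6]; 1 leaf entered; closest P8.

== RESULT ==
[0, 7, 11, 1, 12, 13, 14, 2, 4, 6]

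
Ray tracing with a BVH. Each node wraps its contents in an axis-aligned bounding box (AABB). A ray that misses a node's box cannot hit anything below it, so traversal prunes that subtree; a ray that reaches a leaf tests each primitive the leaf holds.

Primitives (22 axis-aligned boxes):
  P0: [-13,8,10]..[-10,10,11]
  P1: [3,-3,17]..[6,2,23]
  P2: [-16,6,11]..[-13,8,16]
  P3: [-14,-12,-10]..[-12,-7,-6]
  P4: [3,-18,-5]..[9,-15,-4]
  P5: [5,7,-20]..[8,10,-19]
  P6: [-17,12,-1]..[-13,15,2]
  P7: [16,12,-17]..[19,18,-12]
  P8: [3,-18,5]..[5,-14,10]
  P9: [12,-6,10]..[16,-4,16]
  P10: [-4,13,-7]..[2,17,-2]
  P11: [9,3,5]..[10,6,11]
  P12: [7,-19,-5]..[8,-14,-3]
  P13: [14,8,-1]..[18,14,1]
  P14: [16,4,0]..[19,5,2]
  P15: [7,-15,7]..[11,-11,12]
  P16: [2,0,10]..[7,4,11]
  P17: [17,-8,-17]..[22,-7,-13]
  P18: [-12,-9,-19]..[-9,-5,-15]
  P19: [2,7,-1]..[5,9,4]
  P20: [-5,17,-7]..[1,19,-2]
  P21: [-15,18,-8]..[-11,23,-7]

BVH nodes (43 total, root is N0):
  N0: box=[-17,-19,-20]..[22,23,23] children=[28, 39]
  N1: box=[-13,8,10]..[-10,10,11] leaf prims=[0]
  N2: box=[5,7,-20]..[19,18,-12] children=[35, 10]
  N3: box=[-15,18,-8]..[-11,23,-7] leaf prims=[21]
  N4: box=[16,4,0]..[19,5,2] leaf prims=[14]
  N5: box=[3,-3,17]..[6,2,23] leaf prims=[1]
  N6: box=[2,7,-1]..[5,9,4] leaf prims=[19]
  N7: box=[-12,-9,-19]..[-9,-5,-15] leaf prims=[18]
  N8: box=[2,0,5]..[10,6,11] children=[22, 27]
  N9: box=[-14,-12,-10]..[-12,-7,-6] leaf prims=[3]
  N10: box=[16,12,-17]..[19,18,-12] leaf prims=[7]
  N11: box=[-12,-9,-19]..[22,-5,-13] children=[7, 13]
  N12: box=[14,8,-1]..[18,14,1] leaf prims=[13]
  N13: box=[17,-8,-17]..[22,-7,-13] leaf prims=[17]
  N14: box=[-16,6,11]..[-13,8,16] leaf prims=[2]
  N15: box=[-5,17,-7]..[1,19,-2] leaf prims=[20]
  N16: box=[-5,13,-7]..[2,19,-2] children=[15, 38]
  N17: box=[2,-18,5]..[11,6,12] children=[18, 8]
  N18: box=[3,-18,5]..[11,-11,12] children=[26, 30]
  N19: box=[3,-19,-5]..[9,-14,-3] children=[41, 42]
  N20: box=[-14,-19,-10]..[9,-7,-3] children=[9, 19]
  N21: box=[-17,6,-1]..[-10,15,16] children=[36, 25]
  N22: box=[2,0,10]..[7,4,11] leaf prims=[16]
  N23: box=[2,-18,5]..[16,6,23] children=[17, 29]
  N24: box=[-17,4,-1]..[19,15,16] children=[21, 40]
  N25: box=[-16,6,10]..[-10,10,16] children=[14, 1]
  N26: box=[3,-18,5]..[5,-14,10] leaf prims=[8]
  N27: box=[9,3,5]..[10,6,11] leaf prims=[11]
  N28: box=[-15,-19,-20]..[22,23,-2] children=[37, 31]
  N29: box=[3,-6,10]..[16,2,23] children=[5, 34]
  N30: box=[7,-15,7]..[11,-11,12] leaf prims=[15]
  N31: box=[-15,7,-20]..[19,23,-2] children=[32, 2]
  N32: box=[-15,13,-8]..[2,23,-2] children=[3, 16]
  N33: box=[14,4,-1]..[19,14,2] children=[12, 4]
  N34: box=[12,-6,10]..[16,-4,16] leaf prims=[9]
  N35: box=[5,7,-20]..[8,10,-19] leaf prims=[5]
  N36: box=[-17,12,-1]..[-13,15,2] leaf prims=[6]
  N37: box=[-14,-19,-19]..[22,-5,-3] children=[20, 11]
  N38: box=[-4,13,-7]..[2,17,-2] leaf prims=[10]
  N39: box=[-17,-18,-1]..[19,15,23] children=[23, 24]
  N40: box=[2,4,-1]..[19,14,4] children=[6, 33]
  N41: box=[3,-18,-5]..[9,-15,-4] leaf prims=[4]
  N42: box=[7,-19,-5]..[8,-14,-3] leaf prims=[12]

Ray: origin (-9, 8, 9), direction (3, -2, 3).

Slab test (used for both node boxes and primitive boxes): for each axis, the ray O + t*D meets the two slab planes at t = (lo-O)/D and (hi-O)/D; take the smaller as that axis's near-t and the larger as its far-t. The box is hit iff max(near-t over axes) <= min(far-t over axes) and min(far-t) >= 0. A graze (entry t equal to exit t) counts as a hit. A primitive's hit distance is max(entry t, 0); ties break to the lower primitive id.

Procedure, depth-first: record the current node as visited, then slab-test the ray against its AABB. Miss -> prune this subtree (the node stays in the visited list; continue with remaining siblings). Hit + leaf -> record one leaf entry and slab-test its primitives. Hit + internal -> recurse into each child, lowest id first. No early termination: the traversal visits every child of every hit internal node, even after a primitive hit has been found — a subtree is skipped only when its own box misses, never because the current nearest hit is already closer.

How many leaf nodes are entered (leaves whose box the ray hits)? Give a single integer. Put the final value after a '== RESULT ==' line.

Walk:
N0 x:[-8/3,31/3] y:[-15/2,27/2] z:[-29/3,14/3] -> hit [-8/3,14/3], descend [28, 39]
  N28 x:[-2,31/3] y:[-15/2,27/2] z:[-29/3,-11/3] -> miss, prune
  N39 x:[-8/3,28/3] y:[-7/2,13] z:[-10/3,14/3] -> hit [-8/3,14/3], descend [23, 24]
    N23 x:[11/3,25/3] y:[1,13] z:[-4/3,14/3] -> hit [11/3,14/3], descend [17, 29]
      N17 x:[11/3,20/3] y:[1,13] z:[-4/3,1] -> miss, prune
      N29 x:[4,25/3] y:[3,7] z:[1/3,14/3] -> hit [4,14/3], descend [5, 34]
        N5 x:[4,5] y:[3,11/2] z:[8/3,14/3] -> hit [4,14/3] leaf, test {P1@t=4}
        N34 x:[7,25/3] y:[6,7] z:[1/3,7/3] -> miss, prune
    N24 x:[-8/3,28/3] y:[-7/2,2] z:[-10/3,7/3] -> hit [-8/3,2], descend [21, 40]
      N21 x:[-8/3,-1/3] y:[-7/2,1] z:[-10/3,7/3] -> miss, prune
      N40 x:[11/3,28/3] y:[-3,2] z:[-10/3,-5/3] -> miss, prune

Visited [0, 28, 39, 23, 17, 29, 5, 34, 24, 21, 40]. Tests: 11 box, 1 leaf. Nearest: P1.

== RESULT ==
1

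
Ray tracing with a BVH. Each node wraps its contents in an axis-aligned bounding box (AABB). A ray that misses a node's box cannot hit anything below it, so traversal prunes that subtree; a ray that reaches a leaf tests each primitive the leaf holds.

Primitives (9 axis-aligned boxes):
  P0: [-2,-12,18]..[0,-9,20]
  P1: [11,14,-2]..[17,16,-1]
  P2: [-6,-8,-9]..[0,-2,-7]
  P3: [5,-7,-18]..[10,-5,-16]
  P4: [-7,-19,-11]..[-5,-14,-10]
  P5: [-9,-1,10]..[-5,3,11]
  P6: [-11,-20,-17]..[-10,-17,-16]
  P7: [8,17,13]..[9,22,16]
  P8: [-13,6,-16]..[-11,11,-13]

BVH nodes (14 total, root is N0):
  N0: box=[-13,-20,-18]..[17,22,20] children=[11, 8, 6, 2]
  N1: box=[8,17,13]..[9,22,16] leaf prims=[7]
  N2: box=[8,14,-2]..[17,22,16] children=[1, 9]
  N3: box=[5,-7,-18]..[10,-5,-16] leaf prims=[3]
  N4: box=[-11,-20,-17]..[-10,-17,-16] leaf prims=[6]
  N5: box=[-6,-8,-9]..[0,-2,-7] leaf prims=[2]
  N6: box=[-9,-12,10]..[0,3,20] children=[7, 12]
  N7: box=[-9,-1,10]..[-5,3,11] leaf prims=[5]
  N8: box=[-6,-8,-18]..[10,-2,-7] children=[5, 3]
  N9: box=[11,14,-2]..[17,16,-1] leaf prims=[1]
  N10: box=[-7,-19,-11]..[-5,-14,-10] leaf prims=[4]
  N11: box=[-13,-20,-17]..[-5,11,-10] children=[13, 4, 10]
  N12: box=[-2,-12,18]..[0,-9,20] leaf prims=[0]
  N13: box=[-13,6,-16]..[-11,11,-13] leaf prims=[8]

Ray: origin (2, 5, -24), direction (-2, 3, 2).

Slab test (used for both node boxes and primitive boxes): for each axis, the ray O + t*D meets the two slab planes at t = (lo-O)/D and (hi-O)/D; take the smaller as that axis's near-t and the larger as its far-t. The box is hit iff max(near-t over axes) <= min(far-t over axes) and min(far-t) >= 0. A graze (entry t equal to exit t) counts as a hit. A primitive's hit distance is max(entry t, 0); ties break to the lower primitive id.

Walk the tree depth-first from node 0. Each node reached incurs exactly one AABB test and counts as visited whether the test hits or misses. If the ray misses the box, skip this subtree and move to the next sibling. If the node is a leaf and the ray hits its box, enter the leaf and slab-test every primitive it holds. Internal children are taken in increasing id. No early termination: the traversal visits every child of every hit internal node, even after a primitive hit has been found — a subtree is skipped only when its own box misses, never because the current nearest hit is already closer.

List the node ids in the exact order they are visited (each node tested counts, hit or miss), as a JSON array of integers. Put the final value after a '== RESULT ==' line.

Trace the traversal:
N0 x:[-15/2,15/2] y:[-25/3,17/3] z:[3,22] -> hit [3,17/3], descend [2, 6, 8, 11]
  N2 x:[-15/2,-3] y:[3,17/3] z:[11,20] -> miss, prune
  N6 x:[1,11/2] y:[-17/3,-2/3] z:[17,22] -> miss, prune
  N8 x:[-4,4] y:[-13/3,-7/3] z:[3,17/2] -> miss, prune
  N11 x:[7/2,15/2] y:[-25/3,2] z:[7/2,7] -> miss, prune

Summary -> nodes [0, 2, 6, 8, 11]; box-tests=5; leaf-entries=0; first=miss

== RESULT ==
[0, 2, 6, 8, 11]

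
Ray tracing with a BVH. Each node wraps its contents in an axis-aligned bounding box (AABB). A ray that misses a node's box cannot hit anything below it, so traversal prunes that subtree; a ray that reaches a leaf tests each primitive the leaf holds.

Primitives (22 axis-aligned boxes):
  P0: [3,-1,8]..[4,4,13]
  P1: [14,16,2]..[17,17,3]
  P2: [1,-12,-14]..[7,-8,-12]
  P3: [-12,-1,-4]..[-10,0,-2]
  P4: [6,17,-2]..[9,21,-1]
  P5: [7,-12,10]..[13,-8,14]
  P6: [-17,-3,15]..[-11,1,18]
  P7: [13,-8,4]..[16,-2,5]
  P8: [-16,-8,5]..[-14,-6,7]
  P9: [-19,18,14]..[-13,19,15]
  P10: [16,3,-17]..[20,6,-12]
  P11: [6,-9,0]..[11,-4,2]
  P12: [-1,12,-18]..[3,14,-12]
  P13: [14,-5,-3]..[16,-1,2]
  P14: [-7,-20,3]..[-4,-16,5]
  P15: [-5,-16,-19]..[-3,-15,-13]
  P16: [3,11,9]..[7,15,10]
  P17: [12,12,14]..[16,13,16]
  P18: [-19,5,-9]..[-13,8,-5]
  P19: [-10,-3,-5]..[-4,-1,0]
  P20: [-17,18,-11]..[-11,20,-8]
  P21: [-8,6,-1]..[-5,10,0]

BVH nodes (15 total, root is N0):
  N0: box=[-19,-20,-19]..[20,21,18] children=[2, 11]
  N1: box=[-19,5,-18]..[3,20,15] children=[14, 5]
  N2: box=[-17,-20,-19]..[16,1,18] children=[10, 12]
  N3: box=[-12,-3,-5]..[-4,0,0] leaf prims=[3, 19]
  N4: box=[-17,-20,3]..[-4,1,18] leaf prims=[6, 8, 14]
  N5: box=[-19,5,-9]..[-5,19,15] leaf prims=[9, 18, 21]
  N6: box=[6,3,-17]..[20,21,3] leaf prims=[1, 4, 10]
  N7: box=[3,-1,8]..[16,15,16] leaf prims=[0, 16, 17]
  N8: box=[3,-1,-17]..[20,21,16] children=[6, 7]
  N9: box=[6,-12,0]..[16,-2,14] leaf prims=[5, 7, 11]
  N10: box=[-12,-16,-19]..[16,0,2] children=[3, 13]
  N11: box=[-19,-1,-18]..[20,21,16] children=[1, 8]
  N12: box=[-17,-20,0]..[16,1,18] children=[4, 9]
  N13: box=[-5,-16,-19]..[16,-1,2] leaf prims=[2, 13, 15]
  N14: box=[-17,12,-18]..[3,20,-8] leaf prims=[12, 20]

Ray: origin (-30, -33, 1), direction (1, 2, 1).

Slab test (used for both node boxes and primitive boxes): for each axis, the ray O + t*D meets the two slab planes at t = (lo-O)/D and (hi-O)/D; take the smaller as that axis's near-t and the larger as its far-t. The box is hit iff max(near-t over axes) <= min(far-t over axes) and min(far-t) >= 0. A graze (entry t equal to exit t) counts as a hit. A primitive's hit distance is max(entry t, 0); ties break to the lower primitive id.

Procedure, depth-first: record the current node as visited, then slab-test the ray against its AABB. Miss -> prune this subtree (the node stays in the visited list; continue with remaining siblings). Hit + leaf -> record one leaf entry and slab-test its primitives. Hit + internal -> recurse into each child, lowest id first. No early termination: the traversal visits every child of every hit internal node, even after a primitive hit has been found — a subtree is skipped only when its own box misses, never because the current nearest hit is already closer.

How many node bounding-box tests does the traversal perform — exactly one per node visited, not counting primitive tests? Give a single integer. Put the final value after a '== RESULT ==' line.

Traverse from the root:
N0 x:[11,50] y:[13/2,27] z:[-20,17] -> hit [11,17], descend [2, 11]
  N2 x:[13,46] y:[13/2,17] z:[-20,17] -> hit [13,17], descend [10, 12]
    N10 x:[18,46] y:[17/2,33/2] z:[-20,1] -> miss, prune
    N12 x:[13,46] y:[13/2,17] z:[-1,17] -> hit [13,17], descend [4, 9]
      N4 x:[13,26] y:[13/2,17] z:[2,17] -> hit [13,17] leaf, test {P6@t=15, P8(miss), P14(miss)}
      N9 x:[36,46] y:[21/2,31/2] z:[-1,13] -> miss, prune
  N11 x:[11,50] y:[16,27] z:[-19,15] -> miss, prune

Visited [0, 2, 10, 12, 4, 9, 11]. Tests: 7 box, 1 leaf. Nearest: P6.

== RESULT ==
7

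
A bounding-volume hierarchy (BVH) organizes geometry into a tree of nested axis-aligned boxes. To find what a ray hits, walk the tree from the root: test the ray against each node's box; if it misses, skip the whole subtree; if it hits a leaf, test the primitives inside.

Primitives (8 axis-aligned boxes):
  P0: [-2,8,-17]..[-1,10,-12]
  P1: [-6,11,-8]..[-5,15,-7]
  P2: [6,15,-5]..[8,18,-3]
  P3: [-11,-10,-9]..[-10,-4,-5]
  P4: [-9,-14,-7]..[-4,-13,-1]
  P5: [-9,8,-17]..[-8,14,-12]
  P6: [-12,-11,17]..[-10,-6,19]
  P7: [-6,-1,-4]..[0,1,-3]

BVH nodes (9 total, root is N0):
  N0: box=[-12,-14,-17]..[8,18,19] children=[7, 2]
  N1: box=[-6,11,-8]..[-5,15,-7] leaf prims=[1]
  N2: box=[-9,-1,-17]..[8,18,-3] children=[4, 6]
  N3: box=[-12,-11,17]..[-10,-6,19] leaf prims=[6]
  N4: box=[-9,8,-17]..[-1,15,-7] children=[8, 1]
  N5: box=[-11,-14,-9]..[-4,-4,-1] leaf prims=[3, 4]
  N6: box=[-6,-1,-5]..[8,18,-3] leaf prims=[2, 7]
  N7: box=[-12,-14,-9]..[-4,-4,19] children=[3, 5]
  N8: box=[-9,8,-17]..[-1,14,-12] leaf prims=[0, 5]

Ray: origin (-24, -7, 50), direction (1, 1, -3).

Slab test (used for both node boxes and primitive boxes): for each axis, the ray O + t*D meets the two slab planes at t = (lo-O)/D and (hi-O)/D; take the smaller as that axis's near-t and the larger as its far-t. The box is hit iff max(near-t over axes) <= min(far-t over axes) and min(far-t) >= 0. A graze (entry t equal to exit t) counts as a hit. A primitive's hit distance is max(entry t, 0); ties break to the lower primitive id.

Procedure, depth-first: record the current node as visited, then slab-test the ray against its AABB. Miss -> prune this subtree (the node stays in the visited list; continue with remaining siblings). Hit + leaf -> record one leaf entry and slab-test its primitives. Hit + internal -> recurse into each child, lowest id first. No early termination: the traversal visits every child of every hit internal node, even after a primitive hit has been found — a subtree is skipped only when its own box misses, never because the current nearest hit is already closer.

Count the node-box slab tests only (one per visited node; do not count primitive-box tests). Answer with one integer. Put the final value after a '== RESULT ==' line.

Walk:
N0 x:[12,32] y:[-7,25] z:[31/3,67/3] -> hit [12,67/3], descend [2, 7]
  N2 x:[15,32] y:[6,25] z:[53/3,67/3] -> hit [53/3,67/3], descend [4, 6]
    N4 x:[15,23] y:[15,22] z:[19,67/3] -> hit [19,22], descend [1, 8]
      N1 x:[18,19] y:[18,22] z:[19,58/3] -> hit [19,19] leaf, test {P1@t=19}
      N8 x:[15,23] y:[15,21] z:[62/3,67/3] -> hit [62/3,21] leaf, test {P0(miss), P5(miss)}
    N6 x:[18,32] y:[6,25] z:[53/3,55/3] -> hit [18,55/3] leaf, test {P2(miss), P7(miss)}
  N7 x:[12,20] y:[-7,3] z:[31/3,59/3] -> miss, prune

Summary -> nodes [0, 2, 4, 1, 8, 6, 7]; box-tests=7; leaf-entries=3; first=P1

== RESULT ==
7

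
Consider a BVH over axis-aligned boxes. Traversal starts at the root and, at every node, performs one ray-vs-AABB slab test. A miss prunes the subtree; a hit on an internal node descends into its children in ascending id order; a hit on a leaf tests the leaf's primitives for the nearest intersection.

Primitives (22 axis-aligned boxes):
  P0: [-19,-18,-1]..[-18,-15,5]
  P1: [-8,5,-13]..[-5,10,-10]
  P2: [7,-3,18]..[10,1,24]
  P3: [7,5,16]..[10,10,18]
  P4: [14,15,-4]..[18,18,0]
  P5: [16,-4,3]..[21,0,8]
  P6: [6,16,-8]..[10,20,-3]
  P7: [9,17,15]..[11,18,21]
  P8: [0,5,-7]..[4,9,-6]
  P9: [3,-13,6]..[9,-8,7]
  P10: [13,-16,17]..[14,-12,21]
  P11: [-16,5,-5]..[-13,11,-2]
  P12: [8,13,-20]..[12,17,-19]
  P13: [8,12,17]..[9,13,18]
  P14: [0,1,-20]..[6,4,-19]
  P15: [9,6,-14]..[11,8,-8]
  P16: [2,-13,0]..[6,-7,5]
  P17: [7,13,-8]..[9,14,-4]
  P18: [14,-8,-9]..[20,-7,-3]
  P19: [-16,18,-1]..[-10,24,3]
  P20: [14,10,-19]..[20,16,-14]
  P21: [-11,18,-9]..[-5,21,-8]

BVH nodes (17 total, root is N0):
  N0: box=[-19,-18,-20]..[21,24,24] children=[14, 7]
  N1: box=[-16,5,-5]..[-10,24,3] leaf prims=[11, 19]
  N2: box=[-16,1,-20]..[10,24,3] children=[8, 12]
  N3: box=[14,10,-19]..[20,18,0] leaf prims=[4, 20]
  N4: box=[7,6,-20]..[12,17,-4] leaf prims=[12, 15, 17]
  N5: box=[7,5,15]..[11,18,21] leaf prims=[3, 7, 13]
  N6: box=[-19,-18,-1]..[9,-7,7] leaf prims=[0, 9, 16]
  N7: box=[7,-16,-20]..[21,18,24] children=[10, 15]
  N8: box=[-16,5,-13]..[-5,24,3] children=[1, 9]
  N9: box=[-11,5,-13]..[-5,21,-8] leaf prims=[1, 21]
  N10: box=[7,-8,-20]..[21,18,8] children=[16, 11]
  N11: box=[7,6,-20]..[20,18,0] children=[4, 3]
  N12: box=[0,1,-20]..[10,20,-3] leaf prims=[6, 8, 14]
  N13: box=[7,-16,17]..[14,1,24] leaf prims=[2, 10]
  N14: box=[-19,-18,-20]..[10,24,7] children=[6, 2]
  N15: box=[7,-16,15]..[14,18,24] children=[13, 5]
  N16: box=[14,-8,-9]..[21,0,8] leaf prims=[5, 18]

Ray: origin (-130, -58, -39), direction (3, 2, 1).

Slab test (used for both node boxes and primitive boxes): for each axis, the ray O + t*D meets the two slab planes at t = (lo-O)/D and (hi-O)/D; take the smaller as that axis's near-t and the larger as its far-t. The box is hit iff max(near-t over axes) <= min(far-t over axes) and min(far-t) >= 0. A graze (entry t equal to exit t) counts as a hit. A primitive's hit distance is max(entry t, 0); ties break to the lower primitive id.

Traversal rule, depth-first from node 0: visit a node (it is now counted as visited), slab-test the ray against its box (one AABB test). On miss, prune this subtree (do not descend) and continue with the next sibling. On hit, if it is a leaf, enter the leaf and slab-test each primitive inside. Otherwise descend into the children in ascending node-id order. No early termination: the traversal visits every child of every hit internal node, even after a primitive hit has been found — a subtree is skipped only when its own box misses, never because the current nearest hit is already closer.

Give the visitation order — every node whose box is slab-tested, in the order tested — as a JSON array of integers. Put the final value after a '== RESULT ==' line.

Walk:
N0 x:[37,151/3] y:[20,41] z:[19,63] -> hit [37,41], descend [7, 14]
  N7 x:[137/3,151/3] y:[21,38] z:[19,63] -> miss, prune
  N14 x:[37,140/3] y:[20,41] z:[19,46] -> hit [37,41], descend [2, 6]
    N2 x:[38,140/3] y:[59/2,41] z:[19,42] -> hit [38,41], descend [8, 12]
      N8 x:[38,125/3] y:[63/2,41] z:[26,42] -> hit [38,41], descend [1, 9]
        N1 x:[38,40] y:[63/2,41] z:[34,42] -> hit [38,40] leaf, test {P11(miss), P19@t=38}
        N9 x:[119/3,125/3] y:[63/2,79/2] z:[26,31] -> miss, prune
      N12 x:[130/3,140/3] y:[59/2,39] z:[19,36] -> miss, prune
    N6 x:[37,139/3] y:[20,51/2] z:[38,46] -> miss, prune

order=[0, 7, 14, 2, 8, 1, 9, 12, 6]  |boxes|=9  |leaves|=1  hit=P19

== RESULT ==
[0, 7, 14, 2, 8, 1, 9, 12, 6]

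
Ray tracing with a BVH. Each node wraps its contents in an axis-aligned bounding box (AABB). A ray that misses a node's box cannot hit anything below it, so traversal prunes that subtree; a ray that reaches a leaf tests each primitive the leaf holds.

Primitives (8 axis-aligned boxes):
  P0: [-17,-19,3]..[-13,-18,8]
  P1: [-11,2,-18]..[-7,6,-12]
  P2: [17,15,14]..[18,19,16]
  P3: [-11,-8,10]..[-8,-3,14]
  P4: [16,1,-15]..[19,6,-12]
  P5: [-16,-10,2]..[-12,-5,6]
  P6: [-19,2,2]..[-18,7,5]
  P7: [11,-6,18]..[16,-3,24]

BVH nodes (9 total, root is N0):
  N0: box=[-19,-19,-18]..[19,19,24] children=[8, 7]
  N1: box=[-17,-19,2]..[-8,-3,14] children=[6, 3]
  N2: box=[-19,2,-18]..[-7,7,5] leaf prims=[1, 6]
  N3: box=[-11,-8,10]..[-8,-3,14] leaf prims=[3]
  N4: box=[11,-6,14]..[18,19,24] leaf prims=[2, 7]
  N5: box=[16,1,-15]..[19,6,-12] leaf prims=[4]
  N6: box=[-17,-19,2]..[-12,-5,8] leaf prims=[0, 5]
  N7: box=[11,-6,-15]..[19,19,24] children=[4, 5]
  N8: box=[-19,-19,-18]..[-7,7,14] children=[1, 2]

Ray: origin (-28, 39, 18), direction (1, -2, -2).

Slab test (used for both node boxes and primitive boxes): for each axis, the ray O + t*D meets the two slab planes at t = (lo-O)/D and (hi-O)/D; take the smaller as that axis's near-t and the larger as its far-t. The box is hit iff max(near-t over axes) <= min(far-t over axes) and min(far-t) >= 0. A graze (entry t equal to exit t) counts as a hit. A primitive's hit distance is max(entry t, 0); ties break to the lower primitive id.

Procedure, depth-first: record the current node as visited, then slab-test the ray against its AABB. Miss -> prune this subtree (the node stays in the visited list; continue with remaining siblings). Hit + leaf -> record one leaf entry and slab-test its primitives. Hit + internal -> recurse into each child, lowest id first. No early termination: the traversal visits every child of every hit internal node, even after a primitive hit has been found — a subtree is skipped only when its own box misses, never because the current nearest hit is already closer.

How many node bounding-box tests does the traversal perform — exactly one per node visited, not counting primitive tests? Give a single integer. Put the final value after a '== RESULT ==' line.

Walk:
N0 x:[9,47] y:[10,29] z:[-3,18] -> hit [10,18], descend [7, 8]
  N7 x:[39,47] y:[10,45/2] z:[-3,33/2] -> miss, prune
  N8 x:[9,21] y:[16,29] z:[2,18] -> hit [16,18], descend [1, 2]
    N1 x:[11,20] y:[21,29] z:[2,8] -> miss, prune
    N2 x:[9,21] y:[16,37/2] z:[13/2,18] -> hit [16,18] leaf, test {P1@t=17, P6(miss)}

Visited [0, 7, 8, 1, 2]. Tests: 5 box, 1 leaf. Nearest: P1.

== RESULT ==
5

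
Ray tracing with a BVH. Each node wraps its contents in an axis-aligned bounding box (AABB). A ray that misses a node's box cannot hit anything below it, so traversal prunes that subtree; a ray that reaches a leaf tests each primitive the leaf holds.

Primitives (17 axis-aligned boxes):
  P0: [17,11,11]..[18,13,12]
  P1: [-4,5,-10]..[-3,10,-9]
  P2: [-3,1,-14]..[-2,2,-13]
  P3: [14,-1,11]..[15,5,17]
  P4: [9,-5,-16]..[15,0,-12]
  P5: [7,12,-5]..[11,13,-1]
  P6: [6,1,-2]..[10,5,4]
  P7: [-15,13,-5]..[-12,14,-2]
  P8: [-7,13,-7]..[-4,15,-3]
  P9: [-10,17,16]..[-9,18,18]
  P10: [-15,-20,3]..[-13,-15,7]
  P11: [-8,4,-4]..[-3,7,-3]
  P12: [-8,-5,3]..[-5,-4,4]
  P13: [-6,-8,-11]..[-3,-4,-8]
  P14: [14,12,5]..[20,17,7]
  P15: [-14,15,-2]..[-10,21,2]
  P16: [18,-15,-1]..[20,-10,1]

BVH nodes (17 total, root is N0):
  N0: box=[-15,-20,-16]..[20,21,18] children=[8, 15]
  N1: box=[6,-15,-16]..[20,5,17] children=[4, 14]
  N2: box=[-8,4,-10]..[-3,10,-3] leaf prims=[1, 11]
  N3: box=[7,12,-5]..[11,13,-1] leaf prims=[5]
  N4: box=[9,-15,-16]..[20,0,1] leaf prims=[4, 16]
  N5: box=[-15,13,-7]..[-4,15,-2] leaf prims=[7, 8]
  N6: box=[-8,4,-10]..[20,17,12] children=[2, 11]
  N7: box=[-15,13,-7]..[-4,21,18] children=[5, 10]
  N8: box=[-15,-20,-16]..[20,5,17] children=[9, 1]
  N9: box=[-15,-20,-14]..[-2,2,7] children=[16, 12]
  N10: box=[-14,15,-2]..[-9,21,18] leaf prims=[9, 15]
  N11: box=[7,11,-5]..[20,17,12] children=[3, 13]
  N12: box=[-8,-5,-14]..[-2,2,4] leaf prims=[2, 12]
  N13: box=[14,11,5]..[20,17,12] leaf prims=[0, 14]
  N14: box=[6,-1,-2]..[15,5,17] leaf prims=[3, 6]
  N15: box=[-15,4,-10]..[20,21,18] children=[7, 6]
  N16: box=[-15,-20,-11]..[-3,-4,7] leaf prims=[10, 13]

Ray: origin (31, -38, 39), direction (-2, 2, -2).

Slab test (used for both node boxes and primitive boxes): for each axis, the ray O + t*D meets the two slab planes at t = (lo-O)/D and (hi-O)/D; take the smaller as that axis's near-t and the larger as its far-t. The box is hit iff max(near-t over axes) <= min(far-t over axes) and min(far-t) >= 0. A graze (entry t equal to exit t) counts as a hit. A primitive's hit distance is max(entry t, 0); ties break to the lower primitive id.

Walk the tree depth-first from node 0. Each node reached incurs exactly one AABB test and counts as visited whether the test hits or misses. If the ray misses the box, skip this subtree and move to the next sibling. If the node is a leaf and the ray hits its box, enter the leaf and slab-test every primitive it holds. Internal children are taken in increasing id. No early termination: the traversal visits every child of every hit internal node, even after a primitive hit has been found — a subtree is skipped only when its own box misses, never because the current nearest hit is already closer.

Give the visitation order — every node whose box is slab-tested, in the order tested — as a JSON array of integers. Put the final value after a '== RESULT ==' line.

Traverse from the root:
N0 x:[11/2,23] y:[9,59/2] z:[21/2,55/2] -> hit [21/2,23], descend [8, 15]
  N8 x:[11/2,23] y:[9,43/2] z:[11,55/2] -> hit [11,43/2], descend [1, 9]
    N1 x:[11/2,25/2] y:[23/2,43/2] z:[11,55/2] -> hit [23/2,25/2], descend [4, 14]
      N4 x:[11/2,11] y:[23/2,19] z:[19,55/2] -> miss, prune
      N14 x:[8,25/2] y:[37/2,43/2] z:[11,41/2] -> miss, prune
    N9 x:[33/2,23] y:[9,20] z:[16,53/2] -> hit [33/2,20], descend [12, 16]
      N12 x:[33/2,39/2] y:[33/2,20] z:[35/2,53/2] -> hit [35/2,39/2] leaf, test {P2(miss), P12(miss)}
      N16 x:[17,23] y:[9,17] z:[16,25] -> hit [17,17] leaf, test {P10(miss), P13(miss)}
  N15 x:[11/2,23] y:[21,59/2] z:[21/2,49/2] -> hit [21,23], descend [6, 7]
    N6 x:[11/2,39/2] y:[21,55/2] z:[27/2,49/2] -> miss, prune
    N7 x:[35/2,23] y:[51/2,59/2] z:[21/2,23] -> miss, prune

order=[0, 8, 1, 4, 14, 9, 12, 16, 15, 6, 7]  |boxes|=11  |leaves|=2  hit=miss

== RESULT ==
[0, 8, 1, 4, 14, 9, 12, 16, 15, 6, 7]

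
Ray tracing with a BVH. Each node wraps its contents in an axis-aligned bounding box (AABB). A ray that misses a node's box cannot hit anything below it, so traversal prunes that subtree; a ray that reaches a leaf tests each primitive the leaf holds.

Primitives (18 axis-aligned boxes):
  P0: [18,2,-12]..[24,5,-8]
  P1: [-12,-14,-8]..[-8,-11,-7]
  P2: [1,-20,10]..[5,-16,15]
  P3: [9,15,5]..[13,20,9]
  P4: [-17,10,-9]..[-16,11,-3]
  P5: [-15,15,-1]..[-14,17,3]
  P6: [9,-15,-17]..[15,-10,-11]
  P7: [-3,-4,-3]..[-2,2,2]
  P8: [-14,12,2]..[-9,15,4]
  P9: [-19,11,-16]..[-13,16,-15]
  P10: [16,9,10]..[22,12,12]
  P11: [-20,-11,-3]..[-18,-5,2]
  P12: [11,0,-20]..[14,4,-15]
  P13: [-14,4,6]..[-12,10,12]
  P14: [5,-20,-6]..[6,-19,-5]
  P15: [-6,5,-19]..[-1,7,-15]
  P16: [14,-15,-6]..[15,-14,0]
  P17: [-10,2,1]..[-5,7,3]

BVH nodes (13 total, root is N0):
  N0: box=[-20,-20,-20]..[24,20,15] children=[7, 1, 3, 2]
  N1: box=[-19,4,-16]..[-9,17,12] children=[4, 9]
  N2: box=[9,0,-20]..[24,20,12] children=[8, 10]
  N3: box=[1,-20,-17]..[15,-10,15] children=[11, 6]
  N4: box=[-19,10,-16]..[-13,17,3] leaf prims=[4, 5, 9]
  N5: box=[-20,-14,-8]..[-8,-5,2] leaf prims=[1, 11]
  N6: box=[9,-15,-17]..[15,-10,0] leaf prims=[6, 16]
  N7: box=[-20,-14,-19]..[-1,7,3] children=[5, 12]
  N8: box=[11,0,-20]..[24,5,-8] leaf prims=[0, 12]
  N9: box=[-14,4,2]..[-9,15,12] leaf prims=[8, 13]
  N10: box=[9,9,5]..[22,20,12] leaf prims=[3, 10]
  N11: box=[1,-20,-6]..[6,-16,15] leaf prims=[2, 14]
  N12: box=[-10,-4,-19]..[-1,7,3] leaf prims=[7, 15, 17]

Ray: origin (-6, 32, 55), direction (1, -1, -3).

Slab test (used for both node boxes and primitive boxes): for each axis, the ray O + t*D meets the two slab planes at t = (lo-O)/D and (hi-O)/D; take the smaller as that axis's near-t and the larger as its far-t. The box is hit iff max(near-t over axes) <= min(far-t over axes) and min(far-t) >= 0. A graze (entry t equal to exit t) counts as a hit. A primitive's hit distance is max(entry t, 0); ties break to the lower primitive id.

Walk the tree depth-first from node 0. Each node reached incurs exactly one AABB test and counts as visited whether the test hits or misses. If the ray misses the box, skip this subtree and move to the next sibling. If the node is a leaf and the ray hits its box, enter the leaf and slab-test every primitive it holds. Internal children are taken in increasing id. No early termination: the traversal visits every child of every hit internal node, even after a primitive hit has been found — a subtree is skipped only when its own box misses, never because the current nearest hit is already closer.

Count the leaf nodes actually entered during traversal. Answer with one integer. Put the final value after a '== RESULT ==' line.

Walk:
N0 x:[-14,30] y:[12,52] z:[40/3,25] -> hit [40/3,25], descend [1, 2, 3, 7]
  N1 x:[-13,-3] y:[15,28] z:[43/3,71/3] -> miss, prune
  N2 x:[15,30] y:[12,32] z:[43/3,25] -> hit [15,25], descend [8, 10]
    N8 x:[17,30] y:[27,32] z:[21,25] -> miss, prune
    N10 x:[15,28] y:[12,23] z:[43/3,50/3] -> hit [15,50/3] leaf, test {P3@t=46/3, P10(miss)}
  N3 x:[7,21] y:[42,52] z:[40/3,24] -> miss, prune
  N7 x:[-14,5] y:[25,46] z:[52/3,74/3] -> miss, prune

Visited [0, 1, 2, 8, 10, 3, 7]. Tests: 7 box, 1 leaf. Nearest: P3.

== RESULT ==
1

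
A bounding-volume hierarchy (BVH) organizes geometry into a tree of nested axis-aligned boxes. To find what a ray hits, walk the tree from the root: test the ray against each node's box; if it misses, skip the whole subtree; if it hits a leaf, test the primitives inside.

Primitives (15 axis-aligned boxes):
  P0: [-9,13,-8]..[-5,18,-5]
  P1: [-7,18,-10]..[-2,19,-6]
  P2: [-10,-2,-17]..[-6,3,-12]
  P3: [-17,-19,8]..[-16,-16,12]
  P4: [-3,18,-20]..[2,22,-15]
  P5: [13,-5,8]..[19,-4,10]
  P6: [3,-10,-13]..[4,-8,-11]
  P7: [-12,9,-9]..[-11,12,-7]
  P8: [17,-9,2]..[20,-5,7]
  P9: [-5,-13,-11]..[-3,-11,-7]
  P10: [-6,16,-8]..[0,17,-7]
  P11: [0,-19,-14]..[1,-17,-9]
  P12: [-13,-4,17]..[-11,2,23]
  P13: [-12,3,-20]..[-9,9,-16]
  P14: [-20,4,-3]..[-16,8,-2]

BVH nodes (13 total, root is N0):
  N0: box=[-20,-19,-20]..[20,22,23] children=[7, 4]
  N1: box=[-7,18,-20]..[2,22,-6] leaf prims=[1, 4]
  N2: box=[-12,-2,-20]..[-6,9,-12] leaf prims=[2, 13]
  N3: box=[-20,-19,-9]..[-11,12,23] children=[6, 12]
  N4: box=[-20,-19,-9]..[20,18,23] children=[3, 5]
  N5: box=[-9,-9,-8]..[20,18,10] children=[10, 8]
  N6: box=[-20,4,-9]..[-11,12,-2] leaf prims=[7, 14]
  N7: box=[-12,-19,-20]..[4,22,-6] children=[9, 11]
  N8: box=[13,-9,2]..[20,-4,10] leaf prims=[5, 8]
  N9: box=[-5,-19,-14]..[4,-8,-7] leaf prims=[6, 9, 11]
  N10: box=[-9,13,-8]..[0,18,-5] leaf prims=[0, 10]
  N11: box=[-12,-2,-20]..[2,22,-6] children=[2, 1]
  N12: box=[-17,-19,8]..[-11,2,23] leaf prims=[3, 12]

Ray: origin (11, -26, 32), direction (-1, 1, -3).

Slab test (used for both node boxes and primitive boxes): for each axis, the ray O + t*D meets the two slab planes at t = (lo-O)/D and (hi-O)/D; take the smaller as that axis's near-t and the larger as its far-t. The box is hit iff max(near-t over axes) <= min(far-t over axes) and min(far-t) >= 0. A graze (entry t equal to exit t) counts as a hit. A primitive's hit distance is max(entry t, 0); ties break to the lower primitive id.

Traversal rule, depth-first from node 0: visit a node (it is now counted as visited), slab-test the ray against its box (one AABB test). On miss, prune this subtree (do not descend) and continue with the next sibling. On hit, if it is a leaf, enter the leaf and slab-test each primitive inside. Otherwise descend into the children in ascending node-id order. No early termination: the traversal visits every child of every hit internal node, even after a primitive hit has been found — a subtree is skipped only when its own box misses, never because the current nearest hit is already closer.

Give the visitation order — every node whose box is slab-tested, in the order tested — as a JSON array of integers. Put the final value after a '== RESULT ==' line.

Traverse from the root:
N0 x:[-9,31] y:[7,48] z:[3,52/3] -> hit [7,52/3], descend [4, 7]
  N4 x:[-9,31] y:[7,44] z:[3,41/3] -> hit [7,41/3], descend [3, 5]
    N3 x:[22,31] y:[7,38] z:[3,41/3] -> miss, prune
    N5 x:[-9,20] y:[17,44] z:[22/3,40/3] -> miss, prune
  N7 x:[7,23] y:[7,48] z:[38/3,52/3] -> hit [38/3,52/3], descend [9, 11]
    N9 x:[7,16] y:[7,18] z:[13,46/3] -> hit [13,46/3] leaf, test {P6(miss), P9@t=14, P11(miss)}
    N11 x:[9,23] y:[24,48] z:[38/3,52/3] -> miss, prune

7 AABB tests over nodes [0, 4, 3, 5, 7, 9, 11]; 1 leaf entered; closest P9.

== RESULT ==
[0, 4, 3, 5, 7, 9, 11]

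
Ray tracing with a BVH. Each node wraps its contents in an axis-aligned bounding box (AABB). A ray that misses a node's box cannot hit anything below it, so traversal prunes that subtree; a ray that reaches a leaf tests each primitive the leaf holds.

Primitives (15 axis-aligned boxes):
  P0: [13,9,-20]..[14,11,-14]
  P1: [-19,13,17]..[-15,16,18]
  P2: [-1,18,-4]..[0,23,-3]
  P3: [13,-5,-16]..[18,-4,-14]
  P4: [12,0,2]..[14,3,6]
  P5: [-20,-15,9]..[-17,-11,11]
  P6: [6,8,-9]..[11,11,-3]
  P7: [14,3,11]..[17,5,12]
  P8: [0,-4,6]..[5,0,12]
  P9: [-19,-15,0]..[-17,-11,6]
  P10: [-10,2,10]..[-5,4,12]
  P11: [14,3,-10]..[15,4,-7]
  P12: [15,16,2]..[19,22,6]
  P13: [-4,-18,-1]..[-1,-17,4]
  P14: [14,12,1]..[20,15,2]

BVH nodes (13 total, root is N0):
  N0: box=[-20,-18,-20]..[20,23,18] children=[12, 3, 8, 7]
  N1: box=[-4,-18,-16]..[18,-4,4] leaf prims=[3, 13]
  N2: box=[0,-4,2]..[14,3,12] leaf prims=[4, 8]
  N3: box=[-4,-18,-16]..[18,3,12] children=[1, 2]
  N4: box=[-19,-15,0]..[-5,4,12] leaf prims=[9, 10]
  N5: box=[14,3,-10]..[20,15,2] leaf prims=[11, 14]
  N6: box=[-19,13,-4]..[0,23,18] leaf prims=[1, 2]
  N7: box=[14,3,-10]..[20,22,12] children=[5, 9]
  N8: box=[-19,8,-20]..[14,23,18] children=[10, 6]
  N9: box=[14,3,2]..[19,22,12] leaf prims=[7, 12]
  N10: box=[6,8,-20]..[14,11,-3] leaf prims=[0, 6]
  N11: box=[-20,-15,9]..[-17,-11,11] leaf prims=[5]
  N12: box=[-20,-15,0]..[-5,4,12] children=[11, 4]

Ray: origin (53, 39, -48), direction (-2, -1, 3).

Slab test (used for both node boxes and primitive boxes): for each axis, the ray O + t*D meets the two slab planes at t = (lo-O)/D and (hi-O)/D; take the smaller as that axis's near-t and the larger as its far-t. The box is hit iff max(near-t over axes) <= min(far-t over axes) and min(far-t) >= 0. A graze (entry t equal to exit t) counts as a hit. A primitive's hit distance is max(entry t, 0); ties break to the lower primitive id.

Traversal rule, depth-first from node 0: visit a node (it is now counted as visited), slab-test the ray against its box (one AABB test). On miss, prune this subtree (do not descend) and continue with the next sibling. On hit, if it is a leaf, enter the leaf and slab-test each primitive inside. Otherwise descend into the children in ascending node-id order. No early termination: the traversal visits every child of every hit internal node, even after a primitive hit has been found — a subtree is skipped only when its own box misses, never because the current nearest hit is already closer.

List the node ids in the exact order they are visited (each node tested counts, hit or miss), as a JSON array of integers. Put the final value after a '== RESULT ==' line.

Traverse from the root:
N0 x:[33/2,73/2] y:[16,57] z:[28/3,22] -> hit [33/2,22], descend [3, 7, 8, 12]
  N3 x:[35/2,57/2] y:[36,57] z:[32/3,20] -> miss, prune
  N7 x:[33/2,39/2] y:[17,36] z:[38/3,20] -> hit [17,39/2], descend [5, 9]
    N5 x:[33/2,39/2] y:[24,36] z:[38/3,50/3] -> miss, prune
    N9 x:[17,39/2] y:[17,36] z:[50/3,20] -> hit [17,39/2] leaf, test {P7(miss), P12@t=17}
  N8 x:[39/2,36] y:[16,31] z:[28/3,22] -> hit [39/2,22], descend [6, 10]
    N6 x:[53/2,36] y:[16,26] z:[44/3,22] -> miss, prune
    N10 x:[39/2,47/2] y:[28,31] z:[28/3,15] -> miss, prune
  N12 x:[29,73/2] y:[35,54] z:[16,20] -> miss, prune

9 AABB tests over nodes [0, 3, 7, 5, 9, 8, 6, 10, 12]; 1 leaf entered; closest P12.

== RESULT ==
[0, 3, 7, 5, 9, 8, 6, 10, 12]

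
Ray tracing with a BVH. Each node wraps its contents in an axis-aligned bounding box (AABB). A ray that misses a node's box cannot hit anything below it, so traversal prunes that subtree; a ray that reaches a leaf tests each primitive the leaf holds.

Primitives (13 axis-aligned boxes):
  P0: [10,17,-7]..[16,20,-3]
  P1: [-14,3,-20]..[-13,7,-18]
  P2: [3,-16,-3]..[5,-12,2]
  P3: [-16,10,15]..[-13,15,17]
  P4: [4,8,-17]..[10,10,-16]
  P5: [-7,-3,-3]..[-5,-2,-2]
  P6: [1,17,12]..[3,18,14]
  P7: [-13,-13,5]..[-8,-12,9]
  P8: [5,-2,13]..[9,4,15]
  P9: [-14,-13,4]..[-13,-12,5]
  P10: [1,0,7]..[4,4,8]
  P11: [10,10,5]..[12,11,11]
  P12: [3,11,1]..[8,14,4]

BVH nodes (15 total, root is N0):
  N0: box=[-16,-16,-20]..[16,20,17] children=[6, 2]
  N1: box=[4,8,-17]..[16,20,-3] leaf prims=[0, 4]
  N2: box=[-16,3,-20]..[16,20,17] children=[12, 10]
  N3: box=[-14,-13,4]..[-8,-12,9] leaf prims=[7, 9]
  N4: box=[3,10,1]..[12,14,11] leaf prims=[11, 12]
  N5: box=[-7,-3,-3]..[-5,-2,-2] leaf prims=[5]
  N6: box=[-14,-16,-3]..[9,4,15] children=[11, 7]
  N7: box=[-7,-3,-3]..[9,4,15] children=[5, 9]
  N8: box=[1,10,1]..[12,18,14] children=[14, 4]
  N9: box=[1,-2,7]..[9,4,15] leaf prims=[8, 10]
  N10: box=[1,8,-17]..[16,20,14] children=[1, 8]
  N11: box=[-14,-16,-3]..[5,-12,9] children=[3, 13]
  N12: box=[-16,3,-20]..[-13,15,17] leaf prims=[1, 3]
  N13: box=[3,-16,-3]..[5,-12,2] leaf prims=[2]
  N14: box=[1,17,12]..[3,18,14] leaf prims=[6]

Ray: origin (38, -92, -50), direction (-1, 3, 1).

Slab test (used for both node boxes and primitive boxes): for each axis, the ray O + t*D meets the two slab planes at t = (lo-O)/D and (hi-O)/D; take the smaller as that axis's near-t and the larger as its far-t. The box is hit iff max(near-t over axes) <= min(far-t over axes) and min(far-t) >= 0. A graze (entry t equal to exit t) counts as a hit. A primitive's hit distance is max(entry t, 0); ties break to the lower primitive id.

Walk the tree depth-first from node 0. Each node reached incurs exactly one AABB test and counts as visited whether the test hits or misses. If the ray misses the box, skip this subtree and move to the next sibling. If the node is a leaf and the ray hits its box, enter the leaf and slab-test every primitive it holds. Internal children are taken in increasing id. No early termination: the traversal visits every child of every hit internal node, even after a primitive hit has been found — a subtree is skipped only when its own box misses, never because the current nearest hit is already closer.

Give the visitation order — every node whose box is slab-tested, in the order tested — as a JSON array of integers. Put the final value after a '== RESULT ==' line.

Walk:
N0 x:[22,54] y:[76/3,112/3] z:[30,67] -> hit [30,112/3], descend [2, 6]
  N2 x:[22,54] y:[95/3,112/3] z:[30,67] -> hit [95/3,112/3], descend [10, 12]
    N10 x:[22,37] y:[100/3,112/3] z:[33,64] -> hit [100/3,37], descend [1, 8]
      N1 x:[22,34] y:[100/3,112/3] z:[33,47] -> hit [100/3,34] leaf, test {P0(miss), P4@t=100/3}
      N8 x:[26,37] y:[34,110/3] z:[51,64] -> miss, prune
    N12 x:[51,54] y:[95/3,107/3] z:[30,67] -> miss, prune
  N6 x:[29,52] y:[76/3,32] z:[47,65] -> miss, prune

7 AABB tests over nodes [0, 2, 10, 1, 8, 12, 6]; 1 leaf entered; closest P4.

== RESULT ==
[0, 2, 10, 1, 8, 12, 6]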